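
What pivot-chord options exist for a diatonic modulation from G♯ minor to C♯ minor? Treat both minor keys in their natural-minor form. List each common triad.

Triads in G♯ minor (natural minor): G♯m (i), A♯dim (ii°), B (III), C♯m (iv), D♯m (v), E (VI), F♯ (VII).
Triads in C♯ minor (natural minor): C♯m (i), D♯dim (ii°), E (III), F♯m (iv), G♯m (v), A (VI), B (VII).
Shared triads with their functions: G♯m (i in G♯ minor, v in C♯ minor); B (III in G♯ minor, VII in C♯ minor); C♯m (iv in G♯ minor, i in C♯ minor); E (VI in G♯ minor, III in C♯ minor).

G♯m, B, C♯m, E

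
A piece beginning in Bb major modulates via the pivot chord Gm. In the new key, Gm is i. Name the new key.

G minor

The numeral i denotes a minor triad on scale degree 1. With G on degree 1, the tonic of the new key is G.
Degree 1 carries a minor triad in minor keys, so the destination is G minor.
Check: the diatonic triads of G minor (natural minor) are Gm (i), Adim (ii°), Bb (III), Cm (iv), Dm (v), Eb (VI), F (VII) — Gm is indeed i.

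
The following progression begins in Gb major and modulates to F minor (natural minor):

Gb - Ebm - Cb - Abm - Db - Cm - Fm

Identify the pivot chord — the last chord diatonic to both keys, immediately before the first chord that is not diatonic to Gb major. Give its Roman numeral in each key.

Chords diatonic to Gb major: Gb, Abm, Bbm, Cb, Db, Ebm, Fdim.
Reading the progression, the first chord not in that set is Cm, so the modulation leaves Gb major there.
The chord immediately before Cm is Db, which is diatonic to both keys: V in Gb major and VI in F minor.

Db — V in Gb major, VI in F minor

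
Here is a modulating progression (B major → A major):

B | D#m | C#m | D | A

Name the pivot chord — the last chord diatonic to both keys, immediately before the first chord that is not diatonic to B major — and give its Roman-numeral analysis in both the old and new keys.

C#m — ii in B major, iii in A major

Chords diatonic to B major: B, C#m, D#m, E, F#, G#m, A#dim.
Reading the progression, the first chord not in that set is D, so the modulation leaves B major there.
The chord immediately before D is C#m, which is diatonic to both keys: ii in B major and iii in A major.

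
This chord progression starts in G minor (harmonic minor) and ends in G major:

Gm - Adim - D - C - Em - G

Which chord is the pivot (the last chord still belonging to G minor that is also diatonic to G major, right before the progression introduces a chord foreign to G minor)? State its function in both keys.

D — V in G minor, V in G major

Chords diatonic to G minor: Gm, Adim, Bbaug, Cm, D, Eb, F#dim.
Reading the progression, the first chord not in that set is C, so the modulation leaves G minor there.
The chord immediately before C is D, which is diatonic to both keys: V in G minor and V in G major.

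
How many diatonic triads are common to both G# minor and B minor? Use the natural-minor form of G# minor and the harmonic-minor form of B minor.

2

Diatonic triads of G# minor (natural minor): G# minor (i), A# diminished (ii°), B major (III), C# minor (iv), D# minor (v), E major (VI), F# major (VII).
Diatonic triads of B minor (harmonic minor): B minor (i), C# diminished (ii°), D augmented (III+), E minor (iv), F# major (V), G major (VI), A# diminished (vii°).
Matching root and quality in both lists: A# diminished, F# major.
That gives 2 common triads.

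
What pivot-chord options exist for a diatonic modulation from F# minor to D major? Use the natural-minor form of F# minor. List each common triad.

F#m, A, Bm, D

Triads in F# minor (natural minor): F# minor (i), G# diminished (ii°), A major (III), B minor (iv), C# minor (v), D major (VI), E major (VII).
Triads in D major: D major (I), E minor (ii), F# minor (iii), G major (IV), A major (V), B minor (vi), C# diminished (vii°).
Shared triads with their functions: F# minor (i in F# minor, iii in D major); A major (III in F# minor, V in D major); B minor (iv in F# minor, vi in D major); D major (VI in F# minor, I in D major).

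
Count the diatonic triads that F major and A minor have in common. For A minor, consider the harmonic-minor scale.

3

Diatonic triads of F major: F (I), Gm (ii), Am (iii), Bb (IV), C (V), Dm (vi), Edim (vii°).
Diatonic triads of A minor (harmonic minor): Am (i), Bdim (ii°), Caug (III+), Dm (iv), E (V), F (VI), G#dim (vii°).
Matching root and quality in both lists: F, Am, Dm.
That gives 3 common triads.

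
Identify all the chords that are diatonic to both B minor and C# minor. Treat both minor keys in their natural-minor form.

Triads in B minor (natural minor): Bm (i), C#dim (ii°), D (III), Em (iv), F#m (v), G (VI), A (VII).
Triads in C# minor (natural minor): C#m (i), D#dim (ii°), E (III), F#m (iv), G#m (v), A (VI), B (VII).
Shared triads with their functions: F#m (v in B minor, iv in C# minor); A (VII in B minor, VI in C# minor).

F#m, A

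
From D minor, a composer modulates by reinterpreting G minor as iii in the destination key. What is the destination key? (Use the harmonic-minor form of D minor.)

The numeral iii denotes a minor triad on scale degree 3. With G on degree 3, the tonic of the new key is Eb.
Degree 3 carries a minor triad in major keys, so the destination is Eb major.
Check: the diatonic triads of Eb major are Eb (I), Fm (ii), Gm (iii), Ab (IV), Bb (V), Cm (vi), Ddim (vii°) — G minor is indeed iii.

Eb major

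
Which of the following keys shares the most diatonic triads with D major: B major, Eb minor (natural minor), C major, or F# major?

Triads of D major: D major (I), E minor (ii), F# minor (iii), G major (IV), A major (V), B minor (vi), C# diminished (vii°).
B major shares 0: none.
Eb minor (natural minor) shares 0: none.
C major shares 2: Em, G.
F# major shares 0: none.
The most common triads (2) are shared with C major.

C major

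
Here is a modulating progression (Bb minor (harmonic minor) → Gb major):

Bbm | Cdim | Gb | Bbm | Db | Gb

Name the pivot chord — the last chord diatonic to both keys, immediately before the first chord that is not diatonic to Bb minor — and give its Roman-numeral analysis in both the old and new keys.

Bbm — i in Bb minor, iii in Gb major

Chords diatonic to Bb minor: Bbm, Cdim, Dbaug, Ebm, F, Gb, Adim.
Reading the progression, the first chord not in that set is Db, so the modulation leaves Bb minor there.
The chord immediately before Db is Bbm, which is diatonic to both keys: i in Bb minor and iii in Gb major.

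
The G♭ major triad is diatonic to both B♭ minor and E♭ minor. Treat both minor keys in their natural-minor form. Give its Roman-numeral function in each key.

The scale of B♭ minor (natural minor) is B♭ C D♭ E♭ F G♭ A♭; G♭ is degree 6, and the triad built there (G♭-B♭-D♭) is major, so it is VI.
The scale of E♭ minor (natural minor) is E♭ F G♭ A♭ B♭ C♭ D♭; G♭ is degree 3, and the triad built there (G♭-B♭-D♭) is major, so it is III.

VI in B♭ minor; III in E♭ minor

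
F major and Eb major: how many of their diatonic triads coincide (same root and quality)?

Diatonic triads of F major: F major (I), G minor (ii), A minor (iii), Bb major (IV), C major (V), D minor (vi), E diminished (vii°).
Diatonic triads of Eb major: Eb major (I), F minor (ii), G minor (iii), Ab major (IV), Bb major (V), C minor (vi), D diminished (vii°).
Matching root and quality in both lists: G minor, Bb major.
That gives 2 common triads.

2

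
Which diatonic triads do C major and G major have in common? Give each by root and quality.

Triads in C major: C major (I), D minor (ii), E minor (iii), F major (IV), G major (V), A minor (vi), B diminished (vii°).
Triads in G major: G major (I), A minor (ii), B minor (iii), C major (IV), D major (V), E minor (vi), F# diminished (vii°).
Shared triads with their functions: C major (I in C major, IV in G major); E minor (iii in C major, vi in G major); G major (V in C major, I in G major); A minor (vi in C major, ii in G major).

C, Em, G, Am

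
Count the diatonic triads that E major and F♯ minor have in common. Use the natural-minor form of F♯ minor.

Diatonic triads of E major: E major (I), F♯ minor (ii), G♯ minor (iii), A major (IV), B major (V), C♯ minor (vi), D♯ diminished (vii°).
Diatonic triads of F♯ minor (natural minor): F♯ minor (i), G♯ diminished (ii°), A major (III), B minor (iv), C♯ minor (v), D major (VI), E major (VII).
Matching root and quality in both lists: E major, F♯ minor, A major, C♯ minor.
That gives 4 common triads.

4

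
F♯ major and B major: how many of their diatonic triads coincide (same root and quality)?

Diatonic triads of F♯ major: F♯ (I), G♯m (ii), A♯m (iii), B (IV), C♯ (V), D♯m (vi), E♯dim (vii°).
Diatonic triads of B major: B (I), C♯m (ii), D♯m (iii), E (IV), F♯ (V), G♯m (vi), A♯dim (vii°).
Matching root and quality in both lists: F♯, G♯m, B, D♯m.
That gives 4 common triads.

4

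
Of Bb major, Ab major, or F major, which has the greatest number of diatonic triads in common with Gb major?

Triads of Gb major: Gb major (I), Ab minor (ii), Bb minor (iii), Cb major (IV), Db major (V), Eb minor (vi), F diminished (vii°).
Bb major shares 0: none.
Ab major shares 2: Bbm, Db.
F major shares 0: none.
The most common triads (2) are shared with Ab major.

Ab major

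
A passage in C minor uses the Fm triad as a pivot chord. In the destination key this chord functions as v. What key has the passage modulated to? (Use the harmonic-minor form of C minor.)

The numeral v denotes a minor triad on scale degree 5. With F on degree 5, the tonic of the new key is Bb.
Degree 5 carries a minor triad in natural-minor keys, so the destination is Bb minor.
Check: the diatonic triads of Bb minor (natural minor) are Bbm (i), Cdim (ii°), Db (III), Ebm (iv), Fm (v), Gb (VI), Ab (VII) — Fm is indeed v.

Bb minor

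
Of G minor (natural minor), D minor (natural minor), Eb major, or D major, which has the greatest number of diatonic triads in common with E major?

D major

Triads of E major: E (I), F#m (ii), G#m (iii), A (IV), B (V), C#m (vi), D#dim (vii°).
G minor (natural minor) shares 0: none.
D minor (natural minor) shares 0: none.
Eb major shares 0: none.
D major shares 2: F#m, A.
The most common triads (2) are shared with D major.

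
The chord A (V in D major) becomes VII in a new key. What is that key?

B minor

The numeral VII denotes a major triad on scale degree 7. With A on degree 7, the tonic of the new key is B.
Degree 7 carries a major triad in natural-minor keys, so the destination is B minor.
Check: the diatonic triads of B minor (natural minor) are Bm (i), C#dim (ii°), D (III), Em (iv), F#m (v), G (VI), A (VII) — A is indeed VII.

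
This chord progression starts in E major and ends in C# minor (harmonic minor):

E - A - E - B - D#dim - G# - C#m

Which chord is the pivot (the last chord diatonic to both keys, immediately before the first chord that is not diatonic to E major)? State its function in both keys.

D#dim — vii° in E major, ii° in C# minor

Chords diatonic to E major: E, F#m, G#m, A, B, C#m, D#dim.
Reading the progression, the first chord not in that set is G#, so the modulation leaves E major there.
The chord immediately before G# is D#dim, which is diatonic to both keys: vii° in E major and ii° in C# minor.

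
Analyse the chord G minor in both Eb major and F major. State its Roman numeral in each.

iii in Eb major; ii in F major

The scale of Eb major is Eb F G Ab Bb C D; G is degree 3, and the triad built there (G-Bb-D) is minor, so it is iii.
The scale of F major is F G A Bb C D E; G is degree 2, and the triad built there (G-Bb-D) is minor, so it is ii.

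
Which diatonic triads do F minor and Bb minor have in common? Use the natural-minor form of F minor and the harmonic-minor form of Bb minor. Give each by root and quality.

Bbm

Triads in F minor (natural minor): Fm (i), Gdim (ii°), Ab (III), Bbm (iv), Cm (v), Db (VI), Eb (VII).
Triads in Bb minor (harmonic minor): Bbm (i), Cdim (ii°), Dbaug (III+), Ebm (iv), F (V), Gb (VI), Adim (vii°).
Shared triads with their functions: Bbm (iv in F minor, i in Bb minor).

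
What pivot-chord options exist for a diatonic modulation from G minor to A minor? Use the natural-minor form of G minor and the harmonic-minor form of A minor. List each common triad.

Triads in G minor (natural minor): G minor (i), A diminished (ii°), B♭ major (III), C minor (iv), D minor (v), E♭ major (VI), F major (VII).
Triads in A minor (harmonic minor): A minor (i), B diminished (ii°), C augmented (III+), D minor (iv), E major (V), F major (VI), G♯ diminished (vii°).
Shared triads with their functions: D minor (v in G minor, iv in A minor); F major (VII in G minor, VI in A minor).

Dm, F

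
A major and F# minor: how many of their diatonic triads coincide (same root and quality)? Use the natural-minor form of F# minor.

7

Diatonic triads of A major: A (I), Bm (ii), C#m (iii), D (IV), E (V), F#m (vi), G#dim (vii°).
Diatonic triads of F# minor (natural minor): F#m (i), G#dim (ii°), A (III), Bm (iv), C#m (v), D (VI), E (VII).
Matching root and quality in both lists: A, Bm, C#m, D, E, F#m, G#dim.
That gives 7 common triads.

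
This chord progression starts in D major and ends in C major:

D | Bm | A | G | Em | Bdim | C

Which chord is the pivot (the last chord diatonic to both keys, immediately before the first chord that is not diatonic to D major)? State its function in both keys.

Em — ii in D major, iii in C major

Chords diatonic to D major: D, Em, F♯m, G, A, Bm, C♯dim.
Reading the progression, the first chord not in that set is Bdim, so the modulation leaves D major there.
The chord immediately before Bdim is Em, which is diatonic to both keys: ii in D major and iii in C major.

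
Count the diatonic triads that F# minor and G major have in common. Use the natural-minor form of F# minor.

2

Diatonic triads of F# minor (natural minor): F#m (i), G#dim (ii°), A (III), Bm (iv), C#m (v), D (VI), E (VII).
Diatonic triads of G major: G (I), Am (ii), Bm (iii), C (IV), D (V), Em (vi), F#dim (vii°).
Matching root and quality in both lists: Bm, D.
That gives 2 common triads.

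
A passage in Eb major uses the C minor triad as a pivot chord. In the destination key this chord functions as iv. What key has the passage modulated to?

The numeral iv denotes a minor triad on scale degree 4. With C on degree 4, the tonic of the new key is G.
Degree 4 carries a minor triad in minor keys, so the destination is G minor.
Check: the diatonic triads of G minor (natural minor) are Gm (i), Adim (ii°), Bb (III), Cm (iv), Dm (v), Eb (VI), F (VII) — C minor is indeed iv.

G minor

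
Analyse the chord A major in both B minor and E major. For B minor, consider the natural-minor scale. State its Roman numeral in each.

VII in B minor; IV in E major

The scale of B minor (natural minor) is B C# D E F# G A; A is degree 7, and the triad built there (A-C#-E) is major, so it is VII.
The scale of E major is E F# G# A B C# D#; A is degree 4, and the triad built there (A-C#-E) is major, so it is IV.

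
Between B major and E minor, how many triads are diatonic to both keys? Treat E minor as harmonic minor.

Diatonic triads of B major: B (I), C#m (ii), D#m (iii), E (IV), F# (V), G#m (vi), A#dim (vii°).
Diatonic triads of E minor (harmonic minor): Em (i), F#dim (ii°), Gaug (III+), Am (iv), B (V), C (VI), D#dim (vii°).
Matching root and quality in both lists: B.
That gives 1 common triad.

1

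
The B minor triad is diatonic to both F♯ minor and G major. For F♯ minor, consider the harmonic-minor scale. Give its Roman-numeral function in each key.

The scale of F♯ minor (harmonic minor) is F♯ G♯ A B C♯ D E♯; B is degree 4, and the triad built there (B-D-F♯) is minor, so it is iv.
The scale of G major is G A B C D E F♯; B is degree 3, and the triad built there (B-D-F♯) is minor, so it is iii.

iv in F♯ minor; iii in G major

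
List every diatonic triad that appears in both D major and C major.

Triads in D major: D major (I), E minor (ii), F# minor (iii), G major (IV), A major (V), B minor (vi), C# diminished (vii°).
Triads in C major: C major (I), D minor (ii), E minor (iii), F major (IV), G major (V), A minor (vi), B diminished (vii°).
Shared triads with their functions: E minor (ii in D major, iii in C major); G major (IV in D major, V in C major).

Em, G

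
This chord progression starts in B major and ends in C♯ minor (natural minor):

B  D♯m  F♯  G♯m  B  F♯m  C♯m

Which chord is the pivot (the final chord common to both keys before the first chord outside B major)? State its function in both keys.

B — I in B major, VII in C♯ minor

Chords diatonic to B major: B, C♯m, D♯m, E, F♯, G♯m, A♯dim.
Reading the progression, the first chord not in that set is F♯m, so the modulation leaves B major there.
The chord immediately before F♯m is B, which is diatonic to both keys: I in B major and VII in C♯ minor.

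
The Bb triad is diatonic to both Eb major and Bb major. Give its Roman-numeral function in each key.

The scale of Eb major is Eb F G Ab Bb C D; Bb is degree 5, and the triad built there (Bb-D-F) is major, so it is V.
The scale of Bb major is Bb C D Eb F G A; Bb is degree 1, and the triad built there (Bb-D-F) is major, so it is I.

V in Eb major; I in Bb major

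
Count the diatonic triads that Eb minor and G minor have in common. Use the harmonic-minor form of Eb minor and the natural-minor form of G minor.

Diatonic triads of Eb minor (harmonic minor): Ebm (i), Fdim (ii°), Gbaug (III+), Abm (iv), Bb (V), Cb (VI), Ddim (vii°).
Diatonic triads of G minor (natural minor): Gm (i), Adim (ii°), Bb (III), Cm (iv), Dm (v), Eb (VI), F (VII).
Matching root and quality in both lists: Bb.
That gives 1 common triad.

1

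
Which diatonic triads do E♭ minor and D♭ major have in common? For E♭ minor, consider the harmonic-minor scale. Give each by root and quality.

Triads in E♭ minor (harmonic minor): E♭m (i), Fdim (ii°), G♭aug (III+), A♭m (iv), B♭ (V), C♭ (VI), Ddim (vii°).
Triads in D♭ major: D♭ (I), E♭m (ii), Fm (iii), G♭ (IV), A♭ (V), B♭m (vi), Cdim (vii°).
Shared triads with their functions: E♭m (i in E♭ minor, ii in D♭ major).

E♭m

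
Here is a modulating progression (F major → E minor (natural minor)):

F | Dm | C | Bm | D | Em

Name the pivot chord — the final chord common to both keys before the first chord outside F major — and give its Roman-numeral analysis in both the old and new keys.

C — V in F major, VI in E minor

Chords diatonic to F major: F, Gm, Am, Bb, C, Dm, Edim.
Reading the progression, the first chord not in that set is Bm, so the modulation leaves F major there.
The chord immediately before Bm is C, which is diatonic to both keys: V in F major and VI in E minor.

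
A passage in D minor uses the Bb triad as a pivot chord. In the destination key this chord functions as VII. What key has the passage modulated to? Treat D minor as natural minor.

C minor

The numeral VII denotes a major triad on scale degree 7. With Bb on degree 7, the tonic of the new key is C.
Degree 7 carries a major triad in natural-minor keys, so the destination is C minor.
Check: the diatonic triads of C minor (natural minor) are Cm (i), Ddim (ii°), Eb (III), Fm (iv), Gm (v), Ab (VI), Bb (VII) — Bb is indeed VII.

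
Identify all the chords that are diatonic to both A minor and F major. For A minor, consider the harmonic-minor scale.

Triads in A minor (harmonic minor): A minor (i), B diminished (ii°), C augmented (III+), D minor (iv), E major (V), F major (VI), G# diminished (vii°).
Triads in F major: F major (I), G minor (ii), A minor (iii), Bb major (IV), C major (V), D minor (vi), E diminished (vii°).
Shared triads with their functions: A minor (i in A minor, iii in F major); D minor (iv in A minor, vi in F major); F major (VI in A minor, I in F major).

Am, Dm, F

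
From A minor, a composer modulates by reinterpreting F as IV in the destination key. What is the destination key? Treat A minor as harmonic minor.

C major

The numeral IV denotes a major triad on scale degree 4. With F on degree 4, the tonic of the new key is C.
Degree 4 carries a major triad in major keys, so the destination is C major.
Check: the diatonic triads of C major are C (I), Dm (ii), Em (iii), F (IV), G (V), Am (vi), Bdim (vii°) — F is indeed IV.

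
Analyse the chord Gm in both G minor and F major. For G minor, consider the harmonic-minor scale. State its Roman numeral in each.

The scale of G minor (harmonic minor) is G A B♭ C D E♭ F♯; G is degree 1, and the triad built there (G-B♭-D) is minor, so it is i.
The scale of F major is F G A B♭ C D E; G is degree 2, and the triad built there (G-B♭-D) is minor, so it is ii.

i in G minor; ii in F major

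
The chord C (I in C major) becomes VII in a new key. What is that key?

D minor

The numeral VII denotes a major triad on scale degree 7. With C on degree 7, the tonic of the new key is D.
Degree 7 carries a major triad in natural-minor keys, so the destination is D minor.
Check: the diatonic triads of D minor (natural minor) are Dm (i), Edim (ii°), F (III), Gm (iv), Am (v), B♭ (VI), C (VII) — C is indeed VII.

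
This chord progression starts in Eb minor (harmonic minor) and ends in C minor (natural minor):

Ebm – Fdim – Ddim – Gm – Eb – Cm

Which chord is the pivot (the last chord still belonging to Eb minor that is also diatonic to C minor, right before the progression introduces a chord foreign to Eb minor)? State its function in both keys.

Chords diatonic to Eb minor: Ebm, Fdim, Gbaug, Abm, Bb, Cb, Ddim.
Reading the progression, the first chord not in that set is Gm, so the modulation leaves Eb minor there.
The chord immediately before Gm is Ddim, which is diatonic to both keys: vii° in Eb minor and ii° in C minor.

Ddim — vii° in Eb minor, ii° in C minor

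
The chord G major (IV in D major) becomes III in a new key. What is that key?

E minor

The numeral III denotes a major triad on scale degree 3. With G on degree 3, the tonic of the new key is E.
Degree 3 carries a major triad in natural-minor keys, so the destination is E minor.
Check: the diatonic triads of E minor (natural minor) are Em (i), F♯dim (ii°), G (III), Am (iv), Bm (v), C (VI), D (VII) — G major is indeed III.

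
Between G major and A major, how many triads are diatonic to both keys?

2

Diatonic triads of G major: G (I), Am (ii), Bm (iii), C (IV), D (V), Em (vi), F#dim (vii°).
Diatonic triads of A major: A (I), Bm (ii), C#m (iii), D (IV), E (V), F#m (vi), G#dim (vii°).
Matching root and quality in both lists: Bm, D.
That gives 2 common triads.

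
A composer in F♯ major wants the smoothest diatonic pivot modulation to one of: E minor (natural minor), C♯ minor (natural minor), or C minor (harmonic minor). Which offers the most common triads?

C♯ minor

Triads of F♯ major: F♯ (I), G♯m (ii), A♯m (iii), B (IV), C♯ (V), D♯m (vi), E♯dim (vii°).
E minor (natural minor) shares 0: none.
C♯ minor (natural minor) shares 2: G♯m, B.
C minor (harmonic minor) shares 0: none.
The most common triads (2) are shared with C♯ minor.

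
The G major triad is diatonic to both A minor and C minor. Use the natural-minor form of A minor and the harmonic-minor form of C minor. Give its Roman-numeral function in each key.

The scale of A minor (natural minor) is A B C D E F G; G is degree 7, and the triad built there (G-B-D) is major, so it is VII.
The scale of C minor (harmonic minor) is C D Eb F G Ab B; G is degree 5, and the triad built there (G-B-D) is major, so it is V.

VII in A minor; V in C minor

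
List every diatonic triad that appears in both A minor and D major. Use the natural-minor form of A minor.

Triads in A minor (natural minor): Am (i), Bdim (ii°), C (III), Dm (iv), Em (v), F (VI), G (VII).
Triads in D major: D (I), Em (ii), F#m (iii), G (IV), A (V), Bm (vi), C#dim (vii°).
Shared triads with their functions: Em (v in A minor, ii in D major); G (VII in A minor, IV in D major).

Em, G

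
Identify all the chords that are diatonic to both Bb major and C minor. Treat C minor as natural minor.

Bb, Cm, Eb, Gm

Triads in Bb major: Bb major (I), C minor (ii), D minor (iii), Eb major (IV), F major (V), G minor (vi), A diminished (vii°).
Triads in C minor (natural minor): C minor (i), D diminished (ii°), Eb major (III), F minor (iv), G minor (v), Ab major (VI), Bb major (VII).
Shared triads with their functions: Bb major (I in Bb major, VII in C minor); C minor (ii in Bb major, i in C minor); Eb major (IV in Bb major, III in C minor); G minor (vi in Bb major, v in C minor).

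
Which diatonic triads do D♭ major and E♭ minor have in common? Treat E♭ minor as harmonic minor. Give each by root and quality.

Triads in D♭ major: D♭ major (I), E♭ minor (ii), F minor (iii), G♭ major (IV), A♭ major (V), B♭ minor (vi), C diminished (vii°).
Triads in E♭ minor (harmonic minor): E♭ minor (i), F diminished (ii°), G♭ augmented (III+), A♭ minor (iv), B♭ major (V), C♭ major (VI), D diminished (vii°).
Shared triads with their functions: E♭ minor (ii in D♭ major, i in E♭ minor).

E♭m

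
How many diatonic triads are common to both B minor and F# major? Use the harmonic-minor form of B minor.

Diatonic triads of B minor (harmonic minor): Bm (i), C#dim (ii°), Daug (III+), Em (iv), F# (V), G (VI), A#dim (vii°).
Diatonic triads of F# major: F# (I), G#m (ii), A#m (iii), B (IV), C# (V), D#m (vi), E#dim (vii°).
Matching root and quality in both lists: F#.
That gives 1 common triad.

1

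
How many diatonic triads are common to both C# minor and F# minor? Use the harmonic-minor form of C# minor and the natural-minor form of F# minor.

Diatonic triads of C# minor (harmonic minor): C# minor (i), D# diminished (ii°), E augmented (III+), F# minor (iv), G# major (V), A major (VI), B# diminished (vii°).
Diatonic triads of F# minor (natural minor): F# minor (i), G# diminished (ii°), A major (III), B minor (iv), C# minor (v), D major (VI), E major (VII).
Matching root and quality in both lists: C# minor, F# minor, A major.
That gives 3 common triads.

3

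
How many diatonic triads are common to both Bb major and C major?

2

Diatonic triads of Bb major: Bb (I), Cm (ii), Dm (iii), Eb (IV), F (V), Gm (vi), Adim (vii°).
Diatonic triads of C major: C (I), Dm (ii), Em (iii), F (IV), G (V), Am (vi), Bdim (vii°).
Matching root and quality in both lists: Dm, F.
That gives 2 common triads.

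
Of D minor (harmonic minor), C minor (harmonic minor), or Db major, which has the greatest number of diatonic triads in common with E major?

Triads of E major: E (I), F#m (ii), G#m (iii), A (IV), B (V), C#m (vi), D#dim (vii°).
D minor (harmonic minor) shares 1: A.
C minor (harmonic minor) shares 0: none.
Db major shares 0: none.
The most common triads (1) are shared with D minor.

D minor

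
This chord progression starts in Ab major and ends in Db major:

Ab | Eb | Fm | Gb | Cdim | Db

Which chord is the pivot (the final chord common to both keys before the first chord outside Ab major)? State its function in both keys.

Fm — vi in Ab major, iii in Db major

Chords diatonic to Ab major: Ab, Bbm, Cm, Db, Eb, Fm, Gdim.
Reading the progression, the first chord not in that set is Gb, so the modulation leaves Ab major there.
The chord immediately before Gb is Fm, which is diatonic to both keys: vi in Ab major and iii in Db major.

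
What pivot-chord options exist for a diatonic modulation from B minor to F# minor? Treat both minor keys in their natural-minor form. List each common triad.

Bm, D, F#m, A

Triads in B minor (natural minor): Bm (i), C#dim (ii°), D (III), Em (iv), F#m (v), G (VI), A (VII).
Triads in F# minor (natural minor): F#m (i), G#dim (ii°), A (III), Bm (iv), C#m (v), D (VI), E (VII).
Shared triads with their functions: Bm (i in B minor, iv in F# minor); D (III in B minor, VI in F# minor); F#m (v in B minor, i in F# minor); A (VII in B minor, III in F# minor).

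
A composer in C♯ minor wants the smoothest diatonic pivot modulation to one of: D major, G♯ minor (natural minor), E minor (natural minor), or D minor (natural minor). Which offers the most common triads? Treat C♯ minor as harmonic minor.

Triads of C♯ minor (harmonic minor): C♯ minor (i), D♯ diminished (ii°), E augmented (III+), F♯ minor (iv), G♯ major (V), A major (VI), B♯ diminished (vii°).
D major shares 2: F♯m, A.
G♯ minor (natural minor) shares 1: C♯m.
E minor (natural minor) shares 0: none.
D minor (natural minor) shares 0: none.
The most common triads (2) are shared with D major.

D major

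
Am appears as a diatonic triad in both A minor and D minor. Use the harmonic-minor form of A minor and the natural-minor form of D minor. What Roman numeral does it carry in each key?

The scale of A minor (harmonic minor) is A B C D E F G#; A is degree 1, and the triad built there (A-C-E) is minor, so it is i.
The scale of D minor (natural minor) is D E F G A Bb C; A is degree 5, and the triad built there (A-C-E) is minor, so it is v.

i in A minor; v in D minor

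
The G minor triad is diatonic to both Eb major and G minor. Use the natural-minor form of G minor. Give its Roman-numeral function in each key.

iii in Eb major; i in G minor

The scale of Eb major is Eb F G Ab Bb C D; G is degree 3, and the triad built there (G-Bb-D) is minor, so it is iii.
The scale of G minor (natural minor) is G A Bb C D Eb F; G is degree 1, and the triad built there (G-Bb-D) is minor, so it is i.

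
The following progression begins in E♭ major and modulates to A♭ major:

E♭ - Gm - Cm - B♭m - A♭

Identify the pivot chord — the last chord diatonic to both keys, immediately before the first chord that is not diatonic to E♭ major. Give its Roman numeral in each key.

Chords diatonic to E♭ major: E♭, Fm, Gm, A♭, B♭, Cm, Ddim.
Reading the progression, the first chord not in that set is B♭m, so the modulation leaves E♭ major there.
The chord immediately before B♭m is Cm, which is diatonic to both keys: vi in E♭ major and iii in A♭ major.

Cm — vi in E♭ major, iii in A♭ major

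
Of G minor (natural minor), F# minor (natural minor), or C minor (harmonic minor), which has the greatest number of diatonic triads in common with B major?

Triads of B major: B major (I), C# minor (ii), D# minor (iii), E major (IV), F# major (V), G# minor (vi), A# diminished (vii°).
G minor (natural minor) shares 0: none.
F# minor (natural minor) shares 2: C#m, E.
C minor (harmonic minor) shares 0: none.
The most common triads (2) are shared with F# minor.

F# minor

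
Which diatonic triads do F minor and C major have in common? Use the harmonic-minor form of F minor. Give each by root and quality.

Triads in F minor (harmonic minor): Fm (i), Gdim (ii°), Abaug (III+), Bbm (iv), C (V), Db (VI), Edim (vii°).
Triads in C major: C (I), Dm (ii), Em (iii), F (IV), G (V), Am (vi), Bdim (vii°).
Shared triads with their functions: C (V in F minor, I in C major).

C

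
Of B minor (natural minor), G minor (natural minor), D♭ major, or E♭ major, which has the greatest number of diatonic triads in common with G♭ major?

Triads of G♭ major: G♭ (I), A♭m (ii), B♭m (iii), C♭ (IV), D♭ (V), E♭m (vi), Fdim (vii°).
B minor (natural minor) shares 0: none.
G minor (natural minor) shares 0: none.
D♭ major shares 4: G♭, B♭m, D♭, E♭m.
E♭ major shares 0: none.
The most common triads (4) are shared with D♭ major.

D♭ major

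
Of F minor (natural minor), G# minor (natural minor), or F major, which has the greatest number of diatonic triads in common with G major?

F major

Triads of G major: G major (I), A minor (ii), B minor (iii), C major (IV), D major (V), E minor (vi), F# diminished (vii°).
F minor (natural minor) shares 0: none.
G# minor (natural minor) shares 0: none.
F major shares 2: Am, C.
The most common triads (2) are shared with F major.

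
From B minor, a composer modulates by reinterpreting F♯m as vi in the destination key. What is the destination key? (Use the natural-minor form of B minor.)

A major

The numeral vi denotes a minor triad on scale degree 6. With F♯ on degree 6, the tonic of the new key is A.
Degree 6 carries a minor triad in major keys, so the destination is A major.
Check: the diatonic triads of A major are A (I), Bm (ii), C♯m (iii), D (IV), E (V), F♯m (vi), G♯dim (vii°) — F♯m is indeed vi.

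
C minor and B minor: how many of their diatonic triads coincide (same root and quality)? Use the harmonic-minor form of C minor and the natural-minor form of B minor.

Diatonic triads of C minor (harmonic minor): C minor (i), D diminished (ii°), E♭ augmented (III+), F minor (iv), G major (V), A♭ major (VI), B diminished (vii°).
Diatonic triads of B minor (natural minor): B minor (i), C♯ diminished (ii°), D major (III), E minor (iv), F♯ minor (v), G major (VI), A major (VII).
Matching root and quality in both lists: G major.
That gives 1 common triad.

1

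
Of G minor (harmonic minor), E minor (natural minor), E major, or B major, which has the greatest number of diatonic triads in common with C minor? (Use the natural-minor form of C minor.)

Triads of C minor (natural minor): C minor (i), D diminished (ii°), E♭ major (III), F minor (iv), G minor (v), A♭ major (VI), B♭ major (VII).
G minor (harmonic minor) shares 3: Cm, E♭, Gm.
E minor (natural minor) shares 0: none.
E major shares 0: none.
B major shares 0: none.
The most common triads (3) are shared with G minor.

G minor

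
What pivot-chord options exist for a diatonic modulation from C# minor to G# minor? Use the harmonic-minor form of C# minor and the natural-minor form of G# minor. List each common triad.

C#m

Triads in C# minor (harmonic minor): C# minor (i), D# diminished (ii°), E augmented (III+), F# minor (iv), G# major (V), A major (VI), B# diminished (vii°).
Triads in G# minor (natural minor): G# minor (i), A# diminished (ii°), B major (III), C# minor (iv), D# minor (v), E major (VI), F# major (VII).
Shared triads with their functions: C# minor (i in C# minor, iv in G# minor).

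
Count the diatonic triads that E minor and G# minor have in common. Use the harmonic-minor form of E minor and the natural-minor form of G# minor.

1

Diatonic triads of E minor (harmonic minor): E minor (i), F# diminished (ii°), G augmented (III+), A minor (iv), B major (V), C major (VI), D# diminished (vii°).
Diatonic triads of G# minor (natural minor): G# minor (i), A# diminished (ii°), B major (III), C# minor (iv), D# minor (v), E major (VI), F# major (VII).
Matching root and quality in both lists: B major.
That gives 1 common triad.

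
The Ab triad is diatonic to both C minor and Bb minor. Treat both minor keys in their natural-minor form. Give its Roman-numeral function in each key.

VI in C minor; VII in Bb minor

The scale of C minor (natural minor) is C D Eb F G Ab Bb; Ab is degree 6, and the triad built there (Ab-C-Eb) is major, so it is VI.
The scale of Bb minor (natural minor) is Bb C Db Eb F Gb Ab; Ab is degree 7, and the triad built there (Ab-C-Eb) is major, so it is VII.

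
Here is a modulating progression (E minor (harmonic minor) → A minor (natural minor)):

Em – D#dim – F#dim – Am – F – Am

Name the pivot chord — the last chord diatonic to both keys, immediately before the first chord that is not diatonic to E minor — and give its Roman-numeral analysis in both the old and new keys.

Chords diatonic to E minor: Em, F#dim, Gaug, Am, B, C, D#dim.
Reading the progression, the first chord not in that set is F, so the modulation leaves E minor there.
The chord immediately before F is Am, which is diatonic to both keys: iv in E minor and i in A minor.

Am — iv in E minor, i in A minor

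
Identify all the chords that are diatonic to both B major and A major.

C#m, E

Triads in B major: B (I), C#m (ii), D#m (iii), E (IV), F# (V), G#m (vi), A#dim (vii°).
Triads in A major: A (I), Bm (ii), C#m (iii), D (IV), E (V), F#m (vi), G#dim (vii°).
Shared triads with their functions: C#m (ii in B major, iii in A major); E (IV in B major, V in A major).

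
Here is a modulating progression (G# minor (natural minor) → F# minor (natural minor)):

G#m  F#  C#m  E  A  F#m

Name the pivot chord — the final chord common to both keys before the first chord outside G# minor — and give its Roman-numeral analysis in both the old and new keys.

Chords diatonic to G# minor: G#m, A#dim, B, C#m, D#m, E, F#.
Reading the progression, the first chord not in that set is A, so the modulation leaves G# minor there.
The chord immediately before A is E, which is diatonic to both keys: VI in G# minor and VII in F# minor.

E — VI in G# minor, VII in F# minor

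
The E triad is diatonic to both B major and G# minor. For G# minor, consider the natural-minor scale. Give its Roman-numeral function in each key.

The scale of B major is B C# D# E F# G# A#; E is degree 4, and the triad built there (E-G#-B) is major, so it is IV.
The scale of G# minor (natural minor) is G# A# B C# D# E F#; E is degree 6, and the triad built there (E-G#-B) is major, so it is VI.

IV in B major; VI in G# minor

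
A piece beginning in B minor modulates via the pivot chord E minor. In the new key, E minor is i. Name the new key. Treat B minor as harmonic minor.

The numeral i denotes a minor triad on scale degree 1. With E on degree 1, the tonic of the new key is E.
Degree 1 carries a minor triad in minor keys, so the destination is E minor.
Check: the diatonic triads of E minor (natural minor) are Em (i), F#dim (ii°), G (III), Am (iv), Bm (v), C (VI), D (VII) — E minor is indeed i.

E minor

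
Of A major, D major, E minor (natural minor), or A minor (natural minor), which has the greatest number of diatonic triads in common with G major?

Triads of G major: G (I), Am (ii), Bm (iii), C (IV), D (V), Em (vi), F#dim (vii°).
A major shares 2: Bm, D.
D major shares 4: G, Bm, D, Em.
E minor (natural minor) shares 7: G, Am, Bm, C, D, Em, F#dim.
A minor (natural minor) shares 4: G, Am, C, Em.
The most common triads (7) are shared with E minor.

E minor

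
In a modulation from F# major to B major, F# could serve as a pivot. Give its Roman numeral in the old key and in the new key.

The scale of F# major is F# G# A# B C# D# E#; F# is degree 1, and the triad built there (F#-A#-C#) is major, so it is I.
The scale of B major is B C# D# E F# G# A#; F# is degree 5, and the triad built there (F#-A#-C#) is major, so it is V.

I in F# major; V in B major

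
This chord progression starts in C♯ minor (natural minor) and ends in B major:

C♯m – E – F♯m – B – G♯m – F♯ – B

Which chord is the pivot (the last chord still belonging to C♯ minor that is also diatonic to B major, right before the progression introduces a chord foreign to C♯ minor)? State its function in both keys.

G♯m — v in C♯ minor, vi in B major

Chords diatonic to C♯ minor: C♯m, D♯dim, E, F♯m, G♯m, A, B.
Reading the progression, the first chord not in that set is F♯, so the modulation leaves C♯ minor there.
The chord immediately before F♯ is G♯m, which is diatonic to both keys: v in C♯ minor and vi in B major.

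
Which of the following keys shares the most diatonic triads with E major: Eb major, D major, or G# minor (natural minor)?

Triads of E major: E major (I), F# minor (ii), G# minor (iii), A major (IV), B major (V), C# minor (vi), D# diminished (vii°).
Eb major shares 0: none.
D major shares 2: F#m, A.
G# minor (natural minor) shares 4: E, G#m, B, C#m.
The most common triads (4) are shared with G# minor.

G# minor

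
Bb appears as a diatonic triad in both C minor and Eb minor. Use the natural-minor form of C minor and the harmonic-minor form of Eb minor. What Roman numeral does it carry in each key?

VII in C minor; V in Eb minor

The scale of C minor (natural minor) is C D Eb F G Ab Bb; Bb is degree 7, and the triad built there (Bb-D-F) is major, so it is VII.
The scale of Eb minor (harmonic minor) is Eb F Gb Ab Bb Cb D; Bb is degree 5, and the triad built there (Bb-D-F) is major, so it is V.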